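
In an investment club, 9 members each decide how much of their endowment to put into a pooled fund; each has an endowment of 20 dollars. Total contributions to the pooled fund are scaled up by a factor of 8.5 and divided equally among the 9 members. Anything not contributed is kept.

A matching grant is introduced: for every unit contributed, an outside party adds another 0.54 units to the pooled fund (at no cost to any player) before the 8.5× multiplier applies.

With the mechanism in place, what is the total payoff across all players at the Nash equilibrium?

2356.20 dollars

The effective private return per unit is now 8.5 × 1.54 / 9 = 1.4544 > 1, so every player's dominant strategy flips to full contribution.
At the Nash equilibrium everyone contributes 20. Group total payoff = 8.5 × 1.54 × 180 = 2356.20.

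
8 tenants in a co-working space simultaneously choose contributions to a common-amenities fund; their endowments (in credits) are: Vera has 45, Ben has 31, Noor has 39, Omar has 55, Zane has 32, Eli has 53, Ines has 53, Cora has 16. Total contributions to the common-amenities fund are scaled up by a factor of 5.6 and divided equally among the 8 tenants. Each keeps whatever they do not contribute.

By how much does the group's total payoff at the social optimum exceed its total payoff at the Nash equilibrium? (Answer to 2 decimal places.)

The private return per contributed unit is 5.6/8 = 0.7000 < 1 for every player regardless of endowment, so the Nash equilibrium is zero contribution and the group total is Σ E_j = 45 + 31 + 39 + 55 + 32 + 53 + 53 + 16 = 324.
Each contributed unit returns 5.600 to the group, so the social optimum is full contribution by everyone: group total = 5.600 × 324 = 1814.40.
Efficiency loss = (5.600 − 1) × 324 = 1490.40.

1490.40 credits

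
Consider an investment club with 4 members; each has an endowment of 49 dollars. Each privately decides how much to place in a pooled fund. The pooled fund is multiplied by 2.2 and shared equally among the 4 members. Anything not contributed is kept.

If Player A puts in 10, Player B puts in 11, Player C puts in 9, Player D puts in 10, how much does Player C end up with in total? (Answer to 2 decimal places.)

62.00 dollars

Total contributed: 10 + 11 + 9 + 10 = 40.
Each receives 2.2 × 40 / 4 = 22.00 from the pooled fund.
Player C keeps 49 − 9 = 40, so Player C's payoff is 40 + 22.00 = 62.00.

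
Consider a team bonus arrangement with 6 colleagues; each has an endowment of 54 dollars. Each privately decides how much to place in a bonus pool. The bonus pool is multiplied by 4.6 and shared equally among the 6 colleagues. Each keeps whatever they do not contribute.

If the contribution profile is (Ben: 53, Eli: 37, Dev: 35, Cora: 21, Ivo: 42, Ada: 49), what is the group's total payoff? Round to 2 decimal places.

Total contributed: 53 + 37 + 35 + 21 + 42 + 49 = 237; total kept: 6 × 54 − 237 = 87.
The bonus pool pays out 4.6 × 237 = 1090.20 in aggregate.
Group total = 87 + 1090.20 = 1177.20.

1177.20 dollars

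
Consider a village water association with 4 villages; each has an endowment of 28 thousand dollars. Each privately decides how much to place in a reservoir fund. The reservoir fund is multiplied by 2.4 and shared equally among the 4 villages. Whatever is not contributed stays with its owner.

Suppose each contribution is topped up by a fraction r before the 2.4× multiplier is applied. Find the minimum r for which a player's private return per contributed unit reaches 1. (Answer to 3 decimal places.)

0.667

With matching at rate r, one contributed unit becomes (1 + r) in the reservoir fund and returns 2.4 × (1 + r) / 4 to the contributor.
Setting this equal to 1: 1 + r = 4/2.4 = 1.6667.
So the minimum matching rate is r = 1.6667 − 1 = 0.667.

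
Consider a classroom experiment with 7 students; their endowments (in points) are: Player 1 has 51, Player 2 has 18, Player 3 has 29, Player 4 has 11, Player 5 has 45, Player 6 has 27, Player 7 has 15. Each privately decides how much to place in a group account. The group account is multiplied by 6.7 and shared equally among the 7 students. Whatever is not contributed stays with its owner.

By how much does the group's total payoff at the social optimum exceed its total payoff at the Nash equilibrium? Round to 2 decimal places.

1117.20 points

The private return per contributed unit is 6.7/7 = 0.9571 < 1 for every player regardless of endowment, so the Nash equilibrium is zero contribution and the group total is Σ E_j = 51 + 18 + 29 + 11 + 45 + 27 + 15 = 196.
Each contributed unit returns 6.700 to the group, so the social optimum is full contribution by everyone: group total = 6.700 × 196 = 1313.20.
Efficiency loss = (6.700 − 1) × 196 = 1117.20.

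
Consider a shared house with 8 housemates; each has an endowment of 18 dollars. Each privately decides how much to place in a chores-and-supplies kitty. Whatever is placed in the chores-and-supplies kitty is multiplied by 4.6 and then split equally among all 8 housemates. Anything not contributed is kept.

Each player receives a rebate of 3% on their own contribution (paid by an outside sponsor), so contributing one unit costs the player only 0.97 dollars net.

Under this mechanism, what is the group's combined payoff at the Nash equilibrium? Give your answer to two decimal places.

Even with the mechanism, each unit contributed returns only (4.6/8) / 0.97 = 0.5928 per unit of net cost, so contributing nothing is still dominant.
Everyone keeps their endowment and the group total is 8 × 18 = 144.

144.00 dollars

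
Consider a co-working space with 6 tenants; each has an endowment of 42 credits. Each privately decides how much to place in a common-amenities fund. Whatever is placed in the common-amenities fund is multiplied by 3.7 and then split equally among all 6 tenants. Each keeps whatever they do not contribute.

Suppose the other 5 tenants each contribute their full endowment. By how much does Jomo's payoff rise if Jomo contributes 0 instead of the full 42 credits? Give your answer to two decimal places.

Switching from a contribution of 42 to 0 lets Jomo keep an extra 42 credits, but lowers the common-amenities fund by 42, which costs Jomo their own share of that drop: 3.7/6 × 42 = 25.90.
Net gain = 42 − 25.90 = 16.10. The private return per contributed unit (0.6167) is below 1, so free-riding is indeed the best response regardless of what the others do.

16.10 credits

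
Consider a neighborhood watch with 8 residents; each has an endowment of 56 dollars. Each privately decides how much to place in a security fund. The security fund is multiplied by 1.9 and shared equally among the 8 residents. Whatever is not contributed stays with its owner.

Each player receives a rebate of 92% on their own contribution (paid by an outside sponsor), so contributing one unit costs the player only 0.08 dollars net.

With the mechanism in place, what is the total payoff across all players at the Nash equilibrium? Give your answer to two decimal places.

1263.36 dollars

The effective private return per unit is now (1.9/8) / 0.08 = 2.9688 > 1, so every player's dominant strategy flips to full contribution.
So the Nash equilibrium is full contribution by all 8; the group earns 8 × (56 × 0.92 + 1.9 × 56) = 1263.36.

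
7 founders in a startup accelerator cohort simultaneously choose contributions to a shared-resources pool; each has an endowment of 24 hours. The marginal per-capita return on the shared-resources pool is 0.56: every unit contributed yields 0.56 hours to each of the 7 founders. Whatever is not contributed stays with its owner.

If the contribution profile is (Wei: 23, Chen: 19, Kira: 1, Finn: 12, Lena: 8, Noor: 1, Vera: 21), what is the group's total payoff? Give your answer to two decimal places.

416.20 hours

Total contributed: 23 + 19 + 1 + 12 + 8 + 1 + 21 = 85; total kept: 7 × 24 − 85 = 83.
The shared-resources pool pays out 0.56 × 7 × 85 = 333.20 in aggregate.
Group total = 83 + 333.20 = 416.20.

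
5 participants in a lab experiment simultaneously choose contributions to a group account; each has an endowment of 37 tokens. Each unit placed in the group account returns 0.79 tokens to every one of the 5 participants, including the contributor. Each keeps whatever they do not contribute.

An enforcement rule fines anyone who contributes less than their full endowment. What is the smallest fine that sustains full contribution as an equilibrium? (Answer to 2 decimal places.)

Given the others contribute fully, the best deviation is to contribute 0 (any partial contribution still incurs the fine and gives up units whose private return 0.79 is below 1).
Deviating from 37 to 0 saves 37 tokens but forfeits the deviator's share of the drop in the group account: 0.79 × 37 = 29.23.
So the deviation gain is 37 − 29.23 = 7.77, and the fine must be at least 7.77 tokens to wipe it out.

7.77 tokens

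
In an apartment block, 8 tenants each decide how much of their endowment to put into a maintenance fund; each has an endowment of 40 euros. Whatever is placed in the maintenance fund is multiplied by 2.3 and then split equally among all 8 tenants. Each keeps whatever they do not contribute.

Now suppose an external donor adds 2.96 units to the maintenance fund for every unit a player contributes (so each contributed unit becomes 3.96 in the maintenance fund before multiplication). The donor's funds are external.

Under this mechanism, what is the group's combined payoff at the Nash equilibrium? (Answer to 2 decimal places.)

The effective private return per unit is now 2.3 × 3.96 / 8 = 1.1385 > 1, so every player's dominant strategy flips to full contribution.
At the Nash equilibrium everyone contributes 40. Group total payoff = 2.3 × 3.96 × 320 = 2914.56.

2914.56 euros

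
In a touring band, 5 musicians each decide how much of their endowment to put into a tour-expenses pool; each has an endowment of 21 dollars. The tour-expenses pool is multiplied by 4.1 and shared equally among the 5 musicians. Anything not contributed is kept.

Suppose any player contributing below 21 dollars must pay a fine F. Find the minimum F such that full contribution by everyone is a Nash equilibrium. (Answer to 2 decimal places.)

Given the others contribute fully, the best deviation is to contribute 0 (any partial contribution still incurs the fine and gives up units whose private return 0.8200 is below 1).
Deviating from 21 to 0 saves 21 dollars but forfeits the deviator's share of the drop in the tour-expenses pool: 4.1/5 × 21 = 17.22.
So the deviation gain is 21 − 17.22 = 3.78, and the fine must be at least 3.78 dollars to wipe it out.

3.78 dollars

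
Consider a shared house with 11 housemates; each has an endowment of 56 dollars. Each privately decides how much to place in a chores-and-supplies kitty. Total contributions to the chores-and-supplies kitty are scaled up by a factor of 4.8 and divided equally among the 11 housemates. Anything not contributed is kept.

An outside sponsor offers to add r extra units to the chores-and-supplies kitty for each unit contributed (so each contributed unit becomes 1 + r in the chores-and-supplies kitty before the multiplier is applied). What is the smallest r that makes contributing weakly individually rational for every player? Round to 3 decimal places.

With matching at rate r, one contributed unit becomes (1 + r) in the chores-and-supplies kitty and returns 4.8 × (1 + r) / 11 to the contributor.
Setting this equal to 1: 1 + r = 11/4.8 = 2.2917.
So the minimum matching rate is r = 2.2917 − 1 = 1.292.

1.292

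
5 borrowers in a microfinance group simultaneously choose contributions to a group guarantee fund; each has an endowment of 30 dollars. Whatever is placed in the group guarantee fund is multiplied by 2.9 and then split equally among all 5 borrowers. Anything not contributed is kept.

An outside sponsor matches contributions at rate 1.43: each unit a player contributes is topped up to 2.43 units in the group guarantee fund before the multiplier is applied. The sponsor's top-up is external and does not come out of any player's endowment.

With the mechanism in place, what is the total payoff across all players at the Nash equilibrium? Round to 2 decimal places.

1057.05 dollars

Under the mechanism each unit contributed yields 2.9 × 2.43 / 5 = 1.4094 back to its contributor per unit of net cost, which exceeds 1, making full contribution the dominant choice for everyone.
At the Nash equilibrium everyone contributes 30. Group total payoff = 2.9 × 2.43 × 150 = 1057.05.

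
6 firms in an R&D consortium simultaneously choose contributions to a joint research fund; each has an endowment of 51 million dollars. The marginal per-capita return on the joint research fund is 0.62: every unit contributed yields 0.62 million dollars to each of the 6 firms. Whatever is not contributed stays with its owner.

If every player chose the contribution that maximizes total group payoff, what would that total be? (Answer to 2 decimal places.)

1138.32 million dollars

Each contributed unit returns 3.720 to the group as a whole (0.62 to each of 6 players), which exceeds 1, so the social optimum is full contribution: group total = 3.720 × 306 = 1138.32.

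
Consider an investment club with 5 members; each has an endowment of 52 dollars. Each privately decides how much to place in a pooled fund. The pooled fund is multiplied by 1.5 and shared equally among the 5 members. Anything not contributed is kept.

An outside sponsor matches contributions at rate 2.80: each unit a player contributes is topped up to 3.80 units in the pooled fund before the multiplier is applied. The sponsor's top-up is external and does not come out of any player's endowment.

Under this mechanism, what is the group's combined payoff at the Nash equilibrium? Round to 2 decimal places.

1482.00 dollars

Under the mechanism each unit contributed yields 1.5 × 3.80 / 5 = 1.1400 back to its contributor per unit of net cost, which exceeds 1, making full contribution the dominant choice for everyone.
At the Nash equilibrium everyone contributes 52. Group total payoff = 1.5 × 3.80 × 260 = 1482.00.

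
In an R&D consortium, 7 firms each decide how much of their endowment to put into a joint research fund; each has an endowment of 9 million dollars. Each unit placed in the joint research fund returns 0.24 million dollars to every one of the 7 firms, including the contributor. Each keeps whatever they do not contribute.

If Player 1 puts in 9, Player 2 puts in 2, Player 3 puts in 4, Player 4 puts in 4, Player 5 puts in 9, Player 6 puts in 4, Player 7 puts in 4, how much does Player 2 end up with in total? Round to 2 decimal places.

15.64 million dollars

Total contributed: 9 + 2 + 4 + 4 + 9 + 4 + 4 = 36.
Each receives 0.24 × 36 = 8.64 from the joint research fund.
Player 2 keeps 9 − 2 = 7, so Player 2's payoff is 7 + 8.64 = 15.64.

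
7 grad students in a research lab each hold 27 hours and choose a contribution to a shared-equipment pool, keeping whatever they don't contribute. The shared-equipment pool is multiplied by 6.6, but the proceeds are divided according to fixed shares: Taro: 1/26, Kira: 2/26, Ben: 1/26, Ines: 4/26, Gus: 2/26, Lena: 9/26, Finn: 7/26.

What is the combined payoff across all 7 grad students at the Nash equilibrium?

A player with share s gets back 6.6·s per unit contributed, so full contribution is dominant for anyone with s > 1/6.6 = 0.1515 and zero contribution is dominant for anyone below.
Ines, Lena and Finn are above the threshold, contributing 27 each; the remaining 4 contribute 0. Total contributed: 81.
The shared-equipment pool pays out 6.6 × 81 = 534.60 in total (split across the unequal shares, but the aggregate is all that matters for the group sum).
The 4 free-riders keep 27 each, adding 108. Group total = 108 + 534.60 = 642.60.

642.60 hours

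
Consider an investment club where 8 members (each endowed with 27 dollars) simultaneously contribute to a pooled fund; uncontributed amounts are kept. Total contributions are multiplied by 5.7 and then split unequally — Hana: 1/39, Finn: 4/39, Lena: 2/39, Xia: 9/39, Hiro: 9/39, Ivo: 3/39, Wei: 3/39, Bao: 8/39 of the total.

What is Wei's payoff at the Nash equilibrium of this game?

Player j's private return per contributed unit is 5.7 × (j's share). Contributing is weakly dominant for j when that share is at least 1/5.7 = 0.1754, and contributing 0 is dominant otherwise.
Xia, Hiro and Bao are above the threshold, contributing 27 each; the remaining 5 contribute 0. Total contributed: 81.
Wei keeps 27 and receives 5.7 × 81 × 3/39 = 35.52 from the pooled fund, for a payoff of 62.52.

62.52 dollars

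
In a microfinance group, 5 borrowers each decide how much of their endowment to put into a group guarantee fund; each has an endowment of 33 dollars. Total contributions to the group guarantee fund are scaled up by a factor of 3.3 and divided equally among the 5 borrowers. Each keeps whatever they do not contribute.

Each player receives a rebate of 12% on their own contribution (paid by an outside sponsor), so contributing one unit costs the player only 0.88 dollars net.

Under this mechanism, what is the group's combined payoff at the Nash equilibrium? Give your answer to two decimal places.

165.00 dollars

The effective private return is (3.3/5) / 0.88 = 0.7500, which is still under 1, so the mechanism doesn't change anyone's dominant strategy: zero contribution.
Everyone keeps their endowment and the group total is 5 × 33 = 165.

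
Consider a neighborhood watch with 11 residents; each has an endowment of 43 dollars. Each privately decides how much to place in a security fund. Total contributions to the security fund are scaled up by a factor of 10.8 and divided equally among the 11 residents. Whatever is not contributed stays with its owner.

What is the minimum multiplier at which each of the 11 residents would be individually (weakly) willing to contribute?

A contributed unit returns (multiplier)/11 to its contributor.
This reaches 1 exactly when the multiplier is 11.

11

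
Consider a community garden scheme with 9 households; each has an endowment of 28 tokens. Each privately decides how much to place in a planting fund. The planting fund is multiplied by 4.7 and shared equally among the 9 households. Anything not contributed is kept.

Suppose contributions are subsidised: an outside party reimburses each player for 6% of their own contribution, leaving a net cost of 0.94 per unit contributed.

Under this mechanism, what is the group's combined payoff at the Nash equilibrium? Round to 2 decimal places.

With the mechanism, a contributed unit returns (4.7/9) / 0.94 = 0.5556 per unit of net cost — still below 1 — so contributing 0 remains dominant for every player.
Everyone keeps their endowment and the group total is 9 × 28 = 252.

252.00 tokens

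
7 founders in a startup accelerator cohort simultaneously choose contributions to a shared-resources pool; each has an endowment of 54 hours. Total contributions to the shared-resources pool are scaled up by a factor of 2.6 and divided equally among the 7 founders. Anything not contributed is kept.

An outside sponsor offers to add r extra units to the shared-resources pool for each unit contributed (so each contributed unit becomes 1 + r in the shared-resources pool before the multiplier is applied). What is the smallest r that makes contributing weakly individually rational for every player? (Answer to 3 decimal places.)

1.692

With matching at rate r, one contributed unit becomes (1 + r) in the shared-resources pool and returns 2.6 × (1 + r) / 7 to the contributor.
Setting this equal to 1: 1 + r = 7/2.6 = 2.6923.
So the minimum matching rate is r = 2.6923 − 1 = 1.692.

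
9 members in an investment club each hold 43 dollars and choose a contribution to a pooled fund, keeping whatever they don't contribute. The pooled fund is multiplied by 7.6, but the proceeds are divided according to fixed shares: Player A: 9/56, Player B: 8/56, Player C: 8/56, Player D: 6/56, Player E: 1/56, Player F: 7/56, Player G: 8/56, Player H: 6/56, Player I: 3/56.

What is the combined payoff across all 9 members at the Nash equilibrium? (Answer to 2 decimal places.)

A player with share s gets back 7.6·s per unit contributed, so full contribution is dominant for anyone with s > 1/7.6 = 0.1316 and zero contribution is dominant for anyone below.
Player A, Player B, Player C and Player G are above the threshold, contributing 43 each; the remaining 5 contribute 0. Total contributed: 172.
The pooled fund pays out 7.6 × 172 = 1307.20 in total (split across the unequal shares, but the aggregate is all that matters for the group sum).
The 5 free-riders keep 43 each, adding 215. Group total = 215 + 1307.20 = 1522.20.

1522.20 dollars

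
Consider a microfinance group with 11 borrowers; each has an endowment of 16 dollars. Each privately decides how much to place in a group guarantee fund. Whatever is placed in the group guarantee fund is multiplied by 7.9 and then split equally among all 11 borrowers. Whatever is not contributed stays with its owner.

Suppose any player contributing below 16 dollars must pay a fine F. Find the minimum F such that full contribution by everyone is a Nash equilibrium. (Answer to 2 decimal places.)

4.51 dollars

Given the others contribute fully, the best deviation is to contribute 0 (any partial contribution still incurs the fine and gives up units whose private return 0.7182 is below 1).
Deviating from 16 to 0 saves 16 dollars but forfeits the deviator's share of the drop in the group guarantee fund: 7.9/11 × 16 = 11.49.
So the deviation gain is 16 − 11.49 = 4.51, and the fine must be at least 4.51 dollars to wipe it out.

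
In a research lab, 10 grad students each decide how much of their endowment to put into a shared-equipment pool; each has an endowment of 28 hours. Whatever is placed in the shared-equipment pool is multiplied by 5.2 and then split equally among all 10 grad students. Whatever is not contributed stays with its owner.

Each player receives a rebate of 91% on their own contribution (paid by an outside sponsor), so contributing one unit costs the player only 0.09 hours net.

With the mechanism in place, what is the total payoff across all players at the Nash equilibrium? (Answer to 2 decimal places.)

1710.80 hours

The effective private return per unit is now (5.2/10) / 0.09 = 5.7778 > 1, so every player's dominant strategy flips to full contribution.
At the Nash equilibrium everyone contributes 28. Group total payoff = 10 × (28 × 0.91 + 5.2 × 28) = 1710.80.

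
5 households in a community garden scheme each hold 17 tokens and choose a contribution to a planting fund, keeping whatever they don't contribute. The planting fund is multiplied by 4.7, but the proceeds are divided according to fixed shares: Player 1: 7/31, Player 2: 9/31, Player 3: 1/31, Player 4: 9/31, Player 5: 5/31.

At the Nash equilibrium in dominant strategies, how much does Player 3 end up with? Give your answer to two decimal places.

24.73 tokens

For player j, contributing a unit is worthwhile iff 4.7 × (j's share) ≥ 1, i.e. iff j's share is at least 0.2128.
Player 1, Player 2 and Player 4 clear that bar, contributing 17 each; the remaining 2 contribute 0. Total contributed: 51.
Player 3 keeps 17 and receives 4.7 × 51 × 1/31 = 7.73 from the planting fund, for a payoff of 24.73.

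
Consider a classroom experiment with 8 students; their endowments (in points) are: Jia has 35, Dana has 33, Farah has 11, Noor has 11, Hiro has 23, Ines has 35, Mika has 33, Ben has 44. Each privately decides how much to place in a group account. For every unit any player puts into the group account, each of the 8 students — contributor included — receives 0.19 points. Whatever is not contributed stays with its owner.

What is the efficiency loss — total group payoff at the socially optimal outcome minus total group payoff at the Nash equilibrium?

The private return per contributed unit is 0.19 < 1 for everyone, so the Nash equilibrium is zero contribution and the group total is Σ E_j = 35 + 33 + 11 + 11 + 23 + 35 + 33 + 44 = 225.
Each contributed unit returns 1.520 to the group, so the social optimum is full contribution by everyone: group total = 1.520 × 225 = 342.00.
Efficiency loss = (1.520 − 1) × 225 = 117.00.

117.00 points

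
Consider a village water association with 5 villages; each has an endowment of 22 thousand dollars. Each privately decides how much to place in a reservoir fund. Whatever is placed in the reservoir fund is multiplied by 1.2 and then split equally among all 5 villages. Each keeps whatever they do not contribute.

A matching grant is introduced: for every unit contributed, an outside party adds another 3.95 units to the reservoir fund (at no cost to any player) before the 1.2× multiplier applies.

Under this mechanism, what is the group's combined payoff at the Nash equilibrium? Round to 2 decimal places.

Under the mechanism each unit contributed yields 1.2 × 4.95 / 5 = 1.1880 back to its contributor per unit of net cost, which exceeds 1, making full contribution the dominant choice for everyone.
At the Nash equilibrium everyone contributes 22. Group total payoff = 1.2 × 4.95 × 110 = 653.40.

653.40 thousand dollars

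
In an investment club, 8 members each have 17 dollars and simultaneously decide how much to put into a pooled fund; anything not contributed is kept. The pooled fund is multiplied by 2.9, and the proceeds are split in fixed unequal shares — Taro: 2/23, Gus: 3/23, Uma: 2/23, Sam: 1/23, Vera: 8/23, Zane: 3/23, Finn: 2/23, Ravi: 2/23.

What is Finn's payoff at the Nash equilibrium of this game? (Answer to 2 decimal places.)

21.29 dollars

For player j, contributing a unit is worthwhile iff 2.9 × (j's share) ≥ 1, i.e. iff j's share is at least 0.3448.
Only Vera (8/23) clears that bar, contributing 17; the remaining 7 contribute 0. Total contributed: 17.
Finn keeps 17 and receives 2.9 × 17 × 2/23 = 4.29 from the pooled fund, for a payoff of 21.29.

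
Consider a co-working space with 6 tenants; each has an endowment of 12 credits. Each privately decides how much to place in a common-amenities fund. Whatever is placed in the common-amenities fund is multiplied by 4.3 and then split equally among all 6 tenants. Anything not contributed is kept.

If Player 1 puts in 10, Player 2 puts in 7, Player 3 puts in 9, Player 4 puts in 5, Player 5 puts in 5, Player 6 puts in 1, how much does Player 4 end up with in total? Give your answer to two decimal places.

33.52 credits

Total contributed: 10 + 7 + 9 + 5 + 5 + 1 = 37.
Each receives 4.3 × 37 / 6 = 26.52 from the common-amenities fund.
Player 4 keeps 12 − 5 = 7, so Player 4's payoff is 7 + 26.52 = 33.52.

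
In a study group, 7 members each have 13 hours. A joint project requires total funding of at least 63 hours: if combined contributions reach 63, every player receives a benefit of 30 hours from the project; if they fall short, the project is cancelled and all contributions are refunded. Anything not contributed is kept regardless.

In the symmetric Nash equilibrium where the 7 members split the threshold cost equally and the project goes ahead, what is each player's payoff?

34 hours

Equal share of the threshold: 63/7 = 9.
At this profile no one gains by cutting their contribution: any cut drops the total below 63, the project is cancelled, contributions are refunded, and the deviator ends with 13, which is less than 13 − 9 + 30 = 34. Contributing more than 9 just wastes the excess. So contributing exactly 9 is a best response.
Each player's payoff: 13 − 9 + 30 = 34.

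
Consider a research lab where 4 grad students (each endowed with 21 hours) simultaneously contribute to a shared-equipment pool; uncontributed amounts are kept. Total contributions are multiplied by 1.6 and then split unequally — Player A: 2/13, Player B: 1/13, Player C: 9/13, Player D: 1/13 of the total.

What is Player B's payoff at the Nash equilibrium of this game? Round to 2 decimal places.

A player with share s gets back 1.6·s per unit contributed, so full contribution is dominant for anyone with s > 1/1.6 = 0.6250 and zero contribution is dominant for anyone below.
Player C alone (share 9/13) is above the threshold, contributing 21; the remaining 3 contribute 0. Total contributed: 21.
Player B keeps 21 and receives 1.6 × 21 × 1/13 = 2.58 from the shared-equipment pool, for a payoff of 23.58.

23.58 hours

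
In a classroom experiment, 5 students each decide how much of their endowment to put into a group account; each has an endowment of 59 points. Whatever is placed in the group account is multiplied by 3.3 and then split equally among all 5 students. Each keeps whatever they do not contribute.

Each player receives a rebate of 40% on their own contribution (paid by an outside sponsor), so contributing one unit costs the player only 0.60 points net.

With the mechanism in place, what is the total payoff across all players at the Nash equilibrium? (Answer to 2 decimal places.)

1091.50 points

The effective private return per unit is now (3.3/5) / 0.60 = 1.1000 > 1, so every player's dominant strategy flips to full contribution.
At the Nash equilibrium everyone contributes 59. Group total payoff = 5 × (59 × 0.40 + 3.3 × 59) = 1091.50.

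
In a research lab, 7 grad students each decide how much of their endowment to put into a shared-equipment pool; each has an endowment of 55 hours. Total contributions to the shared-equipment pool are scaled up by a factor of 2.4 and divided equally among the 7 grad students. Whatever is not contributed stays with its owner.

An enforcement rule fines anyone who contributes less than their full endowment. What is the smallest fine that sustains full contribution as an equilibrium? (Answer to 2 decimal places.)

Given the others contribute fully, the best deviation is to contribute 0 (any partial contribution still incurs the fine and gives up units whose private return 0.3429 is below 1).
Deviating from 55 to 0 saves 55 hours but forfeits the deviator's share of the drop in the shared-equipment pool: 2.4/7 × 55 = 18.86.
So the deviation gain is 55 − 18.86 = 36.14, and the fine must be at least 36.14 hours to wipe it out.

36.14 hours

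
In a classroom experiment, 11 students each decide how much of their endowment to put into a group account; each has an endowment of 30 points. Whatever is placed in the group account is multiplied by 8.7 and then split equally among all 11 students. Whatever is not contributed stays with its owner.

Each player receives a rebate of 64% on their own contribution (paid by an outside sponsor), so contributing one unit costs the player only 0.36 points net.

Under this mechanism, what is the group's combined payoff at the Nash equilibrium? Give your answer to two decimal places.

3082.20 points

Under the mechanism each unit contributed yields (8.7/11) / 0.36 = 2.1970 back to its contributor per unit of net cost, which exceeds 1, making full contribution the dominant choice for everyone.
At the Nash equilibrium everyone contributes 30. Group total payoff = 11 × (30 × 0.64 + 8.7 × 30) = 3082.20.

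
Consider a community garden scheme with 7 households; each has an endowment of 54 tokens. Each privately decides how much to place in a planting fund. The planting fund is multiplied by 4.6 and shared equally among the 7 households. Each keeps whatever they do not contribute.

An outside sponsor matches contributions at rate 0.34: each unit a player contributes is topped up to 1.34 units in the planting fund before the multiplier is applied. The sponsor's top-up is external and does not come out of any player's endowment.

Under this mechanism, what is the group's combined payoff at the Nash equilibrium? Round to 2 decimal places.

The effective private return is 4.6 × 1.34 / 7 = 0.8806, which is still under 1, so the mechanism doesn't change anyone's dominant strategy: zero contribution.
At the Nash equilibrium no one contributes; group total payoff = 7 × 54 = 378.

378.00 tokens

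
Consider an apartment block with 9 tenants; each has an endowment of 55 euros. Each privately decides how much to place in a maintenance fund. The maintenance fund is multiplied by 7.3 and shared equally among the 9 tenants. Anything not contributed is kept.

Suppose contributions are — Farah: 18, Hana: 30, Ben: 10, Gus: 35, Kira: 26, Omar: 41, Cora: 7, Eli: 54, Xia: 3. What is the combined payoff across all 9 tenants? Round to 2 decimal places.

1906.20 euros

Total contributed: 18 + 30 + 10 + 35 + 26 + 41 + 7 + 54 + 3 = 224; total kept: 9 × 55 − 224 = 271.
The maintenance fund pays out 7.3 × 224 = 1635.20 in aggregate.
Group total = 271 + 1635.20 = 1906.20.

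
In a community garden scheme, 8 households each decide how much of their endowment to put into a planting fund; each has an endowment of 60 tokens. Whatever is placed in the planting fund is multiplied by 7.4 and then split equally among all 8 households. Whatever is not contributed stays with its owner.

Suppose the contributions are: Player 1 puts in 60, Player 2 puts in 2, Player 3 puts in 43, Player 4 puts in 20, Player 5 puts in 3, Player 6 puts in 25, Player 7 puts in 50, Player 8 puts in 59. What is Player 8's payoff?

Total contributed: 60 + 2 + 43 + 20 + 3 + 25 + 50 + 59 = 262.
Each receives 7.4 × 262 / 8 = 242.35 from the planting fund.
Player 8 keeps 60 − 59 = 1, so Player 8's payoff is 1 + 242.35 = 243.35.

243.35 tokens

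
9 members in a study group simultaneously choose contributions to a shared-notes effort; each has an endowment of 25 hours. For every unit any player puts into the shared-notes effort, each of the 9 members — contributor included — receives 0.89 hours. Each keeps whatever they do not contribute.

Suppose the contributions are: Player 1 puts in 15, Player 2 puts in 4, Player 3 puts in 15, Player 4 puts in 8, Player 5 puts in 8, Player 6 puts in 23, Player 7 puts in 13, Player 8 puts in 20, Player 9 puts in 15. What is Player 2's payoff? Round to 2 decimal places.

128.69 hours

Total contributed: 15 + 4 + 15 + 8 + 8 + 23 + 13 + 20 + 15 = 121.
Each receives 0.89 × 121 = 107.69 from the shared-notes effort.
Player 2 keeps 25 − 4 = 21, so Player 2's payoff is 21 + 107.69 = 128.69.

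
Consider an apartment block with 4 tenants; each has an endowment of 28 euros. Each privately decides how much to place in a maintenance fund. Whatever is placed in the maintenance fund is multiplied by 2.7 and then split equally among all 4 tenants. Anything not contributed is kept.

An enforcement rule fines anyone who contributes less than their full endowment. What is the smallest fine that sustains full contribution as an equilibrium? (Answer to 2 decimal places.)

9.10 euros

Given the others contribute fully, the best deviation is to contribute 0 (any partial contribution still incurs the fine and gives up units whose private return 0.6750 is below 1).
Deviating from 28 to 0 saves 28 euros but forfeits the deviator's share of the drop in the maintenance fund: 2.7/4 × 28 = 18.90.
So the deviation gain is 28 − 18.90 = 9.10, and the fine must be at least 9.10 euros to wipe it out.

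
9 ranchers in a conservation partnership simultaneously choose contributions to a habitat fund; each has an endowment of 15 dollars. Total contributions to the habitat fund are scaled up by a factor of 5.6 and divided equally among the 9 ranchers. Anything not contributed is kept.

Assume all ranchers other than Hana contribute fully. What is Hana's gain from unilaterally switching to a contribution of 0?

Switching from a contribution of 15 to 0 lets Hana keep an extra 15 dollars, but lowers the habitat fund by 15, which costs Hana their own share of that drop: 5.6/9 × 15 = 9.33.
Net gain = 15 − 9.33 = 5.67. The private return per contributed unit (0.6222) is below 1, so free-riding is indeed the best response regardless of what the others do.

5.67 dollars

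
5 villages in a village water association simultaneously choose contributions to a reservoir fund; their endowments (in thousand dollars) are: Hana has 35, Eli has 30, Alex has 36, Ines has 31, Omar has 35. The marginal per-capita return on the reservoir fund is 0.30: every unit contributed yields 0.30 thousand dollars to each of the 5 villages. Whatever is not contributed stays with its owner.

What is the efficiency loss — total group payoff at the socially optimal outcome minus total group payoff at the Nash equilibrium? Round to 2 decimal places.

83.50 thousand dollars

The private return per contributed unit is 0.30 < 1 for everyone, so the Nash equilibrium is zero contribution and the group total is Σ E_j = 35 + 30 + 36 + 31 + 35 = 167.
Each contributed unit returns 1.500 to the group, so the social optimum is full contribution by everyone: group total = 1.500 × 167 = 250.50.
Efficiency loss = (1.500 − 1) × 167 = 83.50.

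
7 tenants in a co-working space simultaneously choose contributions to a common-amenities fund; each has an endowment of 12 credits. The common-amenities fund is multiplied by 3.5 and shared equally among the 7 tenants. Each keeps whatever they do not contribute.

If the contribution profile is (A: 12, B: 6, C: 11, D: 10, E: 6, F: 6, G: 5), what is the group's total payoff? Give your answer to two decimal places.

224.00 credits

Total contributed: 12 + 6 + 11 + 10 + 6 + 6 + 5 = 56; total kept: 7 × 12 − 56 = 28.
The common-amenities fund pays out 3.5 × 56 = 196.00 in aggregate.
Group total = 28 + 196.00 = 224.00.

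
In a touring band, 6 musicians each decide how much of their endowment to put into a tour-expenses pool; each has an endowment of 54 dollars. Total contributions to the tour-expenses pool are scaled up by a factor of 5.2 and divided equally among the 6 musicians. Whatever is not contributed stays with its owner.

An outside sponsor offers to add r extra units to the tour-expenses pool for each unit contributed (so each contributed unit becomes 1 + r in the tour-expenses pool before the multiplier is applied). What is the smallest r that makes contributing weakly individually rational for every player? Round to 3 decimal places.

0.154

With matching at rate r, one contributed unit becomes (1 + r) in the tour-expenses pool and returns 5.2 × (1 + r) / 6 to the contributor.
Setting this equal to 1: 1 + r = 6/5.2 = 1.1538.
So the minimum matching rate is r = 1.1538 − 1 = 0.154.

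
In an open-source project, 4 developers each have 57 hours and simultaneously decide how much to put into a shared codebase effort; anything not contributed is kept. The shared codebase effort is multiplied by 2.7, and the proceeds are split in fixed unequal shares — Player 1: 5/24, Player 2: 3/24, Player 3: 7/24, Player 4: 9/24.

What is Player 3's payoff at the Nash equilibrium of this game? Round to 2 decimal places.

101.89 hours

Player j's private return per contributed unit is 2.7 × (j's share). Contributing is weakly dominant for j when that share is at least 1/2.7 = 0.3704, and contributing 0 is dominant otherwise.
Player 4 alone (share 9/24) is above the threshold, contributing 57; the remaining 3 contribute 0. Total contributed: 57.
Player 3 keeps 57 and receives 2.7 × 57 × 7/24 = 44.89 from the shared codebase effort, for a payoff of 101.89.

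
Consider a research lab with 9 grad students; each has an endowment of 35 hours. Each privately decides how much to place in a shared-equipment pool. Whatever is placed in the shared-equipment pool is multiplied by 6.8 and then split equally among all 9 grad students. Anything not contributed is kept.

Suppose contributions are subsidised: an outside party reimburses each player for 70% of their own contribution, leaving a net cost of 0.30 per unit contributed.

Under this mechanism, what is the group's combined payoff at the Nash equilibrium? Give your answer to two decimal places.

The effective private return per unit is now (6.8/9) / 0.30 = 2.5185 > 1, so every player's dominant strategy flips to full contribution.
So the Nash equilibrium is full contribution by all 9; the group earns 9 × (35 × 0.70 + 6.8 × 35) = 2362.50.

2362.50 hours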